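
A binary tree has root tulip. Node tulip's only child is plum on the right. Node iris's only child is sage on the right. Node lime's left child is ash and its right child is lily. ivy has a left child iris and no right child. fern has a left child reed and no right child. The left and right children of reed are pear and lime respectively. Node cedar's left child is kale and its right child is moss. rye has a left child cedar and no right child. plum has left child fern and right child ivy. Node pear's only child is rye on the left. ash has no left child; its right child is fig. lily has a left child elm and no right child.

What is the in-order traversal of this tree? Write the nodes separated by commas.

In-order visits the left subtree, then the node, then the right subtree.
At tulip: no left child.
Visit tulip.
At tulip: go right to plum.
  At plum: go left to fern.
    At fern: go left to reed.
      At reed: go left to pear.
        At pear: go left to rye.
          At rye: go left to cedar.
            At cedar: go left to kale.
              kale is a leaf — visit kale.
            Visit cedar.
            At cedar: go right to moss.
              moss is a leaf — visit moss.
          Visit rye.
          At rye: no right child.
        Visit pear.
        At pear: no right child.
      Visit reed.
      At reed: go right to lime.
        At lime: go left to ash.
          At ash: no left child.
          Visit ash.
          At ash: go right to fig.
            fig is a leaf — visit fig.
        Visit lime.
        At lime: go right to lily.
          At lily: go left to elm.
            elm is a leaf — visit elm.
          Visit lily.
          At lily: no right child.
    Visit fern.
    At fern: no right child.
  Visit plum.
  At plum: go right to ivy.
    At ivy: go left to iris.
      At iris: no left child.
      Visit iris.
      At iris: go right to sage.
        sage is a leaf — visit sage.
    Visit ivy.
    At ivy: no right child.

tulip, kale, cedar, moss, rye, pear, reed, ash, fig, lime, elm, lily, fern, plum, iris, sage, ivy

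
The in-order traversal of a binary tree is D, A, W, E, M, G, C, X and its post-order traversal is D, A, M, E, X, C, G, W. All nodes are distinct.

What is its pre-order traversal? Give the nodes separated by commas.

W, A, D, G, E, M, C, X

The last element of post-order is the root; it splits in-order into left and right subtrees.
Root W: left subtree has 2 nodes {D, A}, right has 5 {E, M, G, C, X}.
  Root A: left subtree has 1 node {D}, right has 0 { }.
  Root G: left subtree has 2 nodes {E, M}, right has 2 {C, X}.
    Root E: left subtree has 0 nodes { }, right has 1 {M}.
    Root C: left subtree has 0 nodes { }, right has 1 {X}.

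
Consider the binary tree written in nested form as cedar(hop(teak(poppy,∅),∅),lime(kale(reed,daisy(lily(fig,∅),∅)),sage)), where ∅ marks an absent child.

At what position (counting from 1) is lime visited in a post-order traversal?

10

Post-order visits the left subtree, then the right subtree, then the node.
At cedar: go left to hop.
  At hop: go left to teak.
    At teak: go left to poppy.
      poppy is a leaf — visit poppy.
    At teak: no right child.
    Visit teak.
  At hop: no right child.
  Visit hop.
At cedar: go right to lime.
  At lime: go left to kale.
    At kale: go left to reed.
      reed is a leaf — visit reed.
    At kale: go right to daisy.
      At daisy: go left to lily.
        At lily: go left to fig.
          fig is a leaf — visit fig.
        At lily: no right child.
        Visit lily.
      At daisy: no right child.
      Visit daisy.
    Visit kale.
  At lime: go right to sage.
    sage is a leaf — visit sage.
  Visit lime.
Visit cedar.
Full post-order sequence: poppy, teak, hop, reed, fig, lily, daisy, kale, sage, lime, cedar.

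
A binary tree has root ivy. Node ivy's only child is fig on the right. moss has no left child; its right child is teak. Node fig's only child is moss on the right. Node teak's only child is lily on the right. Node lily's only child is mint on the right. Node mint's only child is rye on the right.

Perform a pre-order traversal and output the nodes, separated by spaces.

ivy fig moss teak lily mint rye

Pre-order visits the node, then its left subtree, then its right subtree.
Visit ivy.
At ivy: no left child.
At ivy: go right to fig.
  Visit fig.
  At fig: no left child.
  At fig: go right to moss.
    Visit moss.
    At moss: no left child.
    At moss: go right to teak.
      Visit teak.
      At teak: no left child.
      At teak: go right to lily.
        Visit lily.
        At lily: no left child.
        At lily: go right to mint.
          Visit mint.
          At mint: no left child.
          At mint: go right to rye.
            rye is a leaf — visit rye.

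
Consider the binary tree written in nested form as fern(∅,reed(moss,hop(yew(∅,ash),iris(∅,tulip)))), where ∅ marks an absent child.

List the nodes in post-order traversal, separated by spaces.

moss ash yew tulip iris hop reed fern

Post-order visits the left subtree, then the right subtree, then the node.
At fern: no left child.
At fern: go right to reed.
  At reed: go left to moss.
    moss is a leaf — visit moss.
  At reed: go right to hop.
    At hop: go left to yew.
      At yew: no left child.
      At yew: go right to ash.
        ash is a leaf — visit ash.
      Visit yew.
    At hop: go right to iris.
      At iris: no left child.
      At iris: go right to tulip.
        tulip is a leaf — visit tulip.
      Visit iris.
    Visit hop.
  Visit reed.
Visit fern.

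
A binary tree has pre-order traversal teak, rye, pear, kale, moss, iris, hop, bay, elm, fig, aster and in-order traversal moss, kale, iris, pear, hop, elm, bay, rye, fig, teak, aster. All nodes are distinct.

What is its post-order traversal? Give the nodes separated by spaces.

The first element of pre-order is the root; it splits in-order into left and right subtrees.
Root teak: left subtree has 9 nodes {moss, kale, iris, pear, hop, elm, bay, rye, fig}, right has 1 {aster}.
  Root rye: left subtree has 7 nodes {moss, kale, iris, pear, hop, elm, bay}, right has 1 {fig}.
    Root pear: left subtree has 3 nodes {moss, kale, iris}, right has 3 {hop, elm, bay}.
      Root kale: left subtree has 1 node {moss}, right has 1 {iris}.
      Root hop: left subtree has 0 nodes { }, right has 2 {elm, bay}.
        Root bay: left subtree has 1 node {elm}, right has 0 { }.

moss iris kale elm bay hop pear fig rye aster teak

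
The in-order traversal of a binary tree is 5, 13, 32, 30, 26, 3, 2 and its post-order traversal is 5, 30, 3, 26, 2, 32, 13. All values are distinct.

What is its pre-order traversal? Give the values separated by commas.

The last element of post-order is the root; it splits in-order into left and right subtrees.
Root 13: left subtree has 1 node {5}, right has 5 {32, 30, 26, 3, 2}.
  Root 32: left subtree has 0 nodes { }, right has 4 {30, 26, 3, 2}.
    Root 2: left subtree has 3 nodes {30, 26, 3}, right has 0 { }.
      Root 26: left subtree has 1 node {30}, right has 1 {3}.

13, 5, 32, 2, 26, 30, 3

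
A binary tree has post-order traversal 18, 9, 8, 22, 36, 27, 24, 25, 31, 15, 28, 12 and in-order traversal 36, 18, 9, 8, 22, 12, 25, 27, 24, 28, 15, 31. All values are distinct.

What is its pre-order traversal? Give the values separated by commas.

12, 36, 22, 8, 9, 18, 28, 25, 24, 27, 15, 31

The last element of post-order is the root; it splits in-order into left and right subtrees.
Root 12: left subtree has 5 nodes {36, 18, 9, 8, 22}, right has 6 {25, 27, 24, 28, 15, 31}.
  Root 36: left subtree has 0 nodes { }, right has 4 {18, 9, 8, 22}.
    Root 22: left subtree has 3 nodes {18, 9, 8}, right has 0 { }.
      Root 8: left subtree has 2 nodes {18, 9}, right has 0 { }.
        Root 9: left subtree has 1 node {18}, right has 0 { }.
  Root 28: left subtree has 3 nodes {25, 27, 24}, right has 2 {15, 31}.
    Root 25: left subtree has 0 nodes { }, right has 2 {27, 24}.
      Root 24: left subtree has 1 node {27}, right has 0 { }.
    Root 15: left subtree has 0 nodes { }, right has 1 {31}.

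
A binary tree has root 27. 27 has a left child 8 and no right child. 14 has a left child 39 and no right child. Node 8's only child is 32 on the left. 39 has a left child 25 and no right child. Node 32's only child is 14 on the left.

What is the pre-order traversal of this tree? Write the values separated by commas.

27, 8, 32, 14, 39, 25

Pre-order visits the node, then its left subtree, then its right subtree.
Visit 27.
At 27: go left to 8.
  Visit 8.
  At 8: go left to 32.
    Visit 32.
    At 32: go left to 14.
      Visit 14.
      At 14: go left to 39.
        Visit 39.
        At 39: go left to 25.
          25 is a leaf — visit 25.
        At 39: no right child.
      At 14: no right child.
    At 32: no right child.
  At 8: no right child.
At 27: no right child.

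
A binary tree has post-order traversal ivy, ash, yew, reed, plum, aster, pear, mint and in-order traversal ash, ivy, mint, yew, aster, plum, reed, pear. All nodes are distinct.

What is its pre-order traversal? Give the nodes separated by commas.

mint, ash, ivy, pear, aster, yew, plum, reed

The last element of post-order is the root; it splits in-order into left and right subtrees.
Root mint: left subtree has 2 nodes {ash, ivy}, right has 5 {yew, aster, plum, reed, pear}.
  Root ash: left subtree has 0 nodes { }, right has 1 {ivy}.
  Root pear: left subtree has 4 nodes {yew, aster, plum, reed}, right has 0 { }.
    Root aster: left subtree has 1 node {yew}, right has 2 {plum, reed}.
      Root plum: left subtree has 0 nodes { }, right has 1 {reed}.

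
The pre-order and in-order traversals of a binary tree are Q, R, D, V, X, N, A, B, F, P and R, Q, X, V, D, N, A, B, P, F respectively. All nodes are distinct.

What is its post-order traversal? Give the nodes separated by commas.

The first element of pre-order is the root; it splits in-order into left and right subtrees.
Root Q: left subtree has 1 node {R}, right has 8 {X, V, D, N, A, B, P, F}.
  Root D: left subtree has 2 nodes {X, V}, right has 5 {N, A, B, P, F}.
    Root V: left subtree has 1 node {X}, right has 0 { }.
    Root N: left subtree has 0 nodes { }, right has 4 {A, B, P, F}.
      Root A: left subtree has 0 nodes { }, right has 3 {B, P, F}.
        Root B: left subtree has 0 nodes { }, right has 2 {P, F}.
          Root F: left subtree has 1 node {P}, right has 0 { }.

R, X, V, P, F, B, A, N, D, Q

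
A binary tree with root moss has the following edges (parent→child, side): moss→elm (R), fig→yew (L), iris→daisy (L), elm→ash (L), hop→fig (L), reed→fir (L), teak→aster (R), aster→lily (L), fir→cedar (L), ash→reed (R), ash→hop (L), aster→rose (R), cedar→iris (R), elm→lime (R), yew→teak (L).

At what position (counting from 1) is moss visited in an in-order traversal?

1

In-order visits the left subtree, then the node, then the right subtree.
At moss: no left child.
Visit moss.
At moss: go right to elm.
  At elm: go left to ash.
    At ash: go left to hop.
      At hop: go left to fig.
        At fig: go left to yew.
          At yew: go left to teak.
            At teak: no left child.
            Visit teak.
            At teak: go right to aster.
              At aster: go left to lily.
                lily is a leaf — visit lily.
              Visit aster.
              At aster: go right to rose.
                rose is a leaf — visit rose.
          Visit yew.
          At yew: no right child.
        Visit fig.
        At fig: no right child.
      Visit hop.
      At hop: no right child.
    Visit ash.
    At ash: go right to reed.
      At reed: go left to fir.
        At fir: go left to cedar.
          At cedar: no left child.
          Visit cedar.
          At cedar: go right to iris.
            At iris: go left to daisy.
              daisy is a leaf — visit daisy.
            Visit iris.
            At iris: no right child.
        Visit fir.
        At fir: no right child.
      Visit reed.
      At reed: no right child.
  Visit elm.
  At elm: go right to lime.
    lime is a leaf — visit lime.
Full in-order sequence: moss, teak, lily, aster, rose, yew, fig, hop, ash, cedar, daisy, iris, fir, reed, elm, lime.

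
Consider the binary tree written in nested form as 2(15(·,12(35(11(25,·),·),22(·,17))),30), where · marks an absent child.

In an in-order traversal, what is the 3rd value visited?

11

In-order visits the left subtree, then the node, then the right subtree.
At 2: go left to 15.
  At 15: no left child.
  Visit 15.
  At 15: go right to 12.
    At 12: go left to 35.
      At 35: go left to 11.
        At 11: go left to 25.
          25 is a leaf — visit 25.
        Visit 11.
        At 11: no right child.
      Visit 35.
      At 35: no right child.
    Visit 12.
    At 12: go right to 22.
      At 22: no left child.
      Visit 22.
      At 22: go right to 17.
        17 is a leaf — visit 17.
Visit 2.
At 2: go right to 30.
  30 is a leaf — visit 30.
Full in-order sequence: 15, 25, 11, 35, 12, 22, 17, 2, 30.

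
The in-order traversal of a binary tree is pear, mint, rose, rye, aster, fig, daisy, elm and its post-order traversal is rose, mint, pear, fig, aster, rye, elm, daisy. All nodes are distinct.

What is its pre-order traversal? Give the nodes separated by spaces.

The last element of post-order is the root; it splits in-order into left and right subtrees.
Root daisy: left subtree has 6 nodes {pear, mint, rose, rye, aster, fig}, right has 1 {elm}.
  Root rye: left subtree has 3 nodes {pear, mint, rose}, right has 2 {aster, fig}.
    Root pear: left subtree has 0 nodes { }, right has 2 {mint, rose}.
      Root mint: left subtree has 0 nodes { }, right has 1 {rose}.
    Root aster: left subtree has 0 nodes { }, right has 1 {fig}.

daisy rye pear mint rose aster fig elm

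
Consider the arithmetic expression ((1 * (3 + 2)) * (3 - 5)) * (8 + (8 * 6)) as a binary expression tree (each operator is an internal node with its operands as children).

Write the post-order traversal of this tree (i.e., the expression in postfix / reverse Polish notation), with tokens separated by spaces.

1 3 2 + * 3 5 - * 8 8 6 * + *

Post-order on an expression tree gives postfix notation: for each operator, emit left operand, right operand, then the operator.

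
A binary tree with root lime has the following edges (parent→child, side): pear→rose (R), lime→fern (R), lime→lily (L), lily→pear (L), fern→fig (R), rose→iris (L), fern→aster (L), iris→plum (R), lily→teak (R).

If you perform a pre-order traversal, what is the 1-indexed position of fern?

8

Pre-order visits the node, then its left subtree, then its right subtree.
Visit lime.
At lime: go left to lily.
  Visit lily.
  At lily: go left to pear.
    Visit pear.
    At pear: no left child.
    At pear: go right to rose.
      Visit rose.
      At rose: go left to iris.
        Visit iris.
        At iris: no left child.
        At iris: go right to plum.
          plum is a leaf — visit plum.
      At rose: no right child.
  At lily: go right to teak.
    teak is a leaf — visit teak.
At lime: go right to fern.
  Visit fern.
  At fern: go left to aster.
    aster is a leaf — visit aster.
  At fern: go right to fig.
    fig is a leaf — visit fig.
Full pre-order sequence: lime, lily, pear, rose, iris, plum, teak, fern, aster, fig.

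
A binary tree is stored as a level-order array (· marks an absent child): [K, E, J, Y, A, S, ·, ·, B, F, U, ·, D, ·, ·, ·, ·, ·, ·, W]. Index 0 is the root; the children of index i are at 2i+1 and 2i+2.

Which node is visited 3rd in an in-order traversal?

E

In-order visits the left subtree, then the node, then the right subtree.
At K: go left to E.
  At E: go left to Y.
    At Y: no left child.
    Visit Y.
    At Y: go right to B.
      B is a leaf — visit B.
  Visit E.
  At E: go right to A.
    At A: go left to F.
      At F: go left to W.
        W is a leaf — visit W.
      Visit F.
      At F: no right child.
    Visit A.
    At A: go right to U.
      U is a leaf — visit U.
Visit K.
At K: go right to J.
  At J: go left to S.
    At S: no left child.
    Visit S.
    At S: go right to D.
      D is a leaf — visit D.
  Visit J.
  At J: no right child.
Full in-order sequence: Y, B, E, W, F, A, U, K, S, D, J.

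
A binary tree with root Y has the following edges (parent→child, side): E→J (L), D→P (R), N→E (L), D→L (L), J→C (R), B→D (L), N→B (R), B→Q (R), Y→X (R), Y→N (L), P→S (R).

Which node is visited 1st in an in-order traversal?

J

In-order visits the left subtree, then the node, then the right subtree.
At Y: go left to N.
  At N: go left to E.
    At E: go left to J.
      At J: no left child.
      Visit J.
      At J: go right to C.
        C is a leaf — visit C.
    Visit E.
    At E: no right child.
  Visit N.
  At N: go right to B.
    At B: go left to D.
      At D: go left to L.
        L is a leaf — visit L.
      Visit D.
      At D: go right to P.
        At P: no left child.
        Visit P.
        At P: go right to S.
          S is a leaf — visit S.
    Visit B.
    At B: go right to Q.
      Q is a leaf — visit Q.
Visit Y.
At Y: go right to X.
  X is a leaf — visit X.
Full in-order sequence: J, C, E, N, L, D, P, S, B, Q, Y, X.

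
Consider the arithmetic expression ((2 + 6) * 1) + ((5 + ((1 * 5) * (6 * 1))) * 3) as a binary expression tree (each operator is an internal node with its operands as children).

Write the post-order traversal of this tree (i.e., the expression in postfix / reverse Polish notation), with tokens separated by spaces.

Post-order on an expression tree gives postfix notation: for each operator, emit left operand, right operand, then the operator.

2 6 + 1 * 5 1 5 * 6 1 * * + 3 * +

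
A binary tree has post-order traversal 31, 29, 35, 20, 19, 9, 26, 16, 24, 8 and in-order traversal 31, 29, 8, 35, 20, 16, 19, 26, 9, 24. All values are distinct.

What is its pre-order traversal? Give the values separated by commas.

The last element of post-order is the root; it splits in-order into left and right subtrees.
Root 8: left subtree has 2 nodes {31, 29}, right has 7 {35, 20, 16, 19, 26, 9, 24}.
  Root 29: left subtree has 1 node {31}, right has 0 { }.
  Root 24: left subtree has 6 nodes {35, 20, 16, 19, 26, 9}, right has 0 { }.
    Root 16: left subtree has 2 nodes {35, 20}, right has 3 {19, 26, 9}.
      Root 20: left subtree has 1 node {35}, right has 0 { }.
      Root 26: left subtree has 1 node {19}, right has 1 {9}.

8, 29, 31, 24, 16, 20, 35, 26, 19, 9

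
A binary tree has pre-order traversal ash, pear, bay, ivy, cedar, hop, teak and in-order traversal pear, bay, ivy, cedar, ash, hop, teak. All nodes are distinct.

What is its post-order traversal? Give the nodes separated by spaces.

The first element of pre-order is the root; it splits in-order into left and right subtrees.
Root ash: left subtree has 4 nodes {pear, bay, ivy, cedar}, right has 2 {hop, teak}.
  Root pear: left subtree has 0 nodes { }, right has 3 {bay, ivy, cedar}.
    Root bay: left subtree has 0 nodes { }, right has 2 {ivy, cedar}.
      Root ivy: left subtree has 0 nodes { }, right has 1 {cedar}.
  Root hop: left subtree has 0 nodes { }, right has 1 {teak}.

cedar ivy bay pear teak hop ash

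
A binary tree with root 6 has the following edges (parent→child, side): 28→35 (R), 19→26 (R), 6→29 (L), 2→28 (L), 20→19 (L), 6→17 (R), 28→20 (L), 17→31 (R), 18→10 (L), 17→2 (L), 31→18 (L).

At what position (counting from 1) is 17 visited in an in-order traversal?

9

In-order visits the left subtree, then the node, then the right subtree.
At 6: go left to 29.
  29 is a leaf — visit 29.
Visit 6.
At 6: go right to 17.
  At 17: go left to 2.
    At 2: go left to 28.
      At 28: go left to 20.
        At 20: go left to 19.
          At 19: no left child.
          Visit 19.
          At 19: go right to 26.
            26 is a leaf — visit 26.
        Visit 20.
        At 20: no right child.
      Visit 28.
      At 28: go right to 35.
        35 is a leaf — visit 35.
    Visit 2.
    At 2: no right child.
  Visit 17.
  At 17: go right to 31.
    At 31: go left to 18.
      At 18: go left to 10.
        10 is a leaf — visit 10.
      Visit 18.
      At 18: no right child.
    Visit 31.
    At 31: no right child.
Full in-order sequence: 29, 6, 19, 26, 20, 28, 35, 2, 17, 10, 18, 31.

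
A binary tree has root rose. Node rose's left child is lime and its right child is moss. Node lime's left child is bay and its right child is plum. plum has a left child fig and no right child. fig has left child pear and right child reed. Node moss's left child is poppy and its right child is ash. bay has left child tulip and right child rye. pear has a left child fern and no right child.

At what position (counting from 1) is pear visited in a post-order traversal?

Post-order visits the left subtree, then the right subtree, then the node.
At rose: go left to lime.
  At lime: go left to bay.
    At bay: go left to tulip.
      tulip is a leaf — visit tulip.
    At bay: go right to rye.
      rye is a leaf — visit rye.
    Visit bay.
  At lime: go right to plum.
    At plum: go left to fig.
      At fig: go left to pear.
        At pear: go left to fern.
          fern is a leaf — visit fern.
        At pear: no right child.
        Visit pear.
      At fig: go right to reed.
        reed is a leaf — visit reed.
      Visit fig.
    At plum: no right child.
    Visit plum.
  Visit lime.
At rose: go right to moss.
  At moss: go left to poppy.
    poppy is a leaf — visit poppy.
  At moss: go right to ash.
    ash is a leaf — visit ash.
  Visit moss.
Visit rose.
Full post-order sequence: tulip, rye, bay, fern, pear, reed, fig, plum, lime, poppy, ash, moss, rose.

5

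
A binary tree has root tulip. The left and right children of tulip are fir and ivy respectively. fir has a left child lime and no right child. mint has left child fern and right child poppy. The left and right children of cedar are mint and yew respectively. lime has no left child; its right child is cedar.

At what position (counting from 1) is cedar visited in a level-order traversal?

Level-order visits nodes level by level from the root, left to right within each level.
Level 0: tulip
Level 1: fir, ivy
Level 2: lime
Level 3: cedar
Level 4: mint, yew
Level 5: fern, poppy
Full level-order sequence: tulip, fir, ivy, lime, cedar, mint, yew, fern, poppy.

5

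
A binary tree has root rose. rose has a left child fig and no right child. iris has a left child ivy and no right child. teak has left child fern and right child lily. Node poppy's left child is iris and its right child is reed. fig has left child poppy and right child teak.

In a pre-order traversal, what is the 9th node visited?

lily

Pre-order visits the node, then its left subtree, then its right subtree.
Visit rose.
At rose: go left to fig.
  Visit fig.
  At fig: go left to poppy.
    Visit poppy.
    At poppy: go left to iris.
      Visit iris.
      At iris: go left to ivy.
        ivy is a leaf — visit ivy.
      At iris: no right child.
    At poppy: go right to reed.
      reed is a leaf — visit reed.
  At fig: go right to teak.
    Visit teak.
    At teak: go left to fern.
      fern is a leaf — visit fern.
    At teak: go right to lily.
      lily is a leaf — visit lily.
At rose: no right child.
Full pre-order sequence: rose, fig, poppy, iris, ivy, reed, teak, fern, lily.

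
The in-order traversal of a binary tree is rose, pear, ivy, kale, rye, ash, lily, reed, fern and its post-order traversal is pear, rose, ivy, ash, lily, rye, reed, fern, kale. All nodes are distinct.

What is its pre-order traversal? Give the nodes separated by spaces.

kale ivy rose pear fern reed rye lily ash

The last element of post-order is the root; it splits in-order into left and right subtrees.
Root kale: left subtree has 3 nodes {rose, pear, ivy}, right has 5 {rye, ash, lily, reed, fern}.
  Root ivy: left subtree has 2 nodes {rose, pear}, right has 0 { }.
    Root rose: left subtree has 0 nodes { }, right has 1 {pear}.
  Root fern: left subtree has 4 nodes {rye, ash, lily, reed}, right has 0 { }.
    Root reed: left subtree has 3 nodes {rye, ash, lily}, right has 0 { }.
      Root rye: left subtree has 0 nodes { }, right has 2 {ash, lily}.
        Root lily: left subtree has 1 node {ash}, right has 0 { }.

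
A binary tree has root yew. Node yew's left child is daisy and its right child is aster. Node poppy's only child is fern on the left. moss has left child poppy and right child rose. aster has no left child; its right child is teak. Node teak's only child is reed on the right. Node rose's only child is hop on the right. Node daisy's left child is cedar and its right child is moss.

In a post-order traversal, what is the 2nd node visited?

fern

Post-order visits the left subtree, then the right subtree, then the node.
At yew: go left to daisy.
  At daisy: go left to cedar.
    cedar is a leaf — visit cedar.
  At daisy: go right to moss.
    At moss: go left to poppy.
      At poppy: go left to fern.
        fern is a leaf — visit fern.
      At poppy: no right child.
      Visit poppy.
    At moss: go right to rose.
      At rose: no left child.
      At rose: go right to hop.
        hop is a leaf — visit hop.
      Visit rose.
    Visit moss.
  Visit daisy.
At yew: go right to aster.
  At aster: no left child.
  At aster: go right to teak.
    At teak: no left child.
    At teak: go right to reed.
      reed is a leaf — visit reed.
    Visit teak.
  Visit aster.
Visit yew.
Full post-order sequence: cedar, fern, poppy, hop, rose, moss, daisy, reed, teak, aster, yew.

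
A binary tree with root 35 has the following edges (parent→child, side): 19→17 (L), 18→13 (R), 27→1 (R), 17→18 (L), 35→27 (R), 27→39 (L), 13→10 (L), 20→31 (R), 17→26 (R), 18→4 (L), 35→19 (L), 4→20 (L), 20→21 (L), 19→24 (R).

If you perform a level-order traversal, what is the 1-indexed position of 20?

Level-order visits nodes level by level from the root, left to right within each level.
Level 0: 35
Level 1: 19, 27
Level 2: 17, 24, 39, 1
Level 3: 18, 26
Level 4: 4, 13
Level 5: 20, 10
Level 6: 21, 31
Full level-order sequence: 35, 19, 27, 17, 24, 39, 1, 18, 26, 4, 13, 20, 10, 21, 31.

12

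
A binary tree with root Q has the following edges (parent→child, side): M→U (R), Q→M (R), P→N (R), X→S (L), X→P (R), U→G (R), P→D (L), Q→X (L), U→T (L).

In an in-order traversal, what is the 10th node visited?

G

In-order visits the left subtree, then the node, then the right subtree.
At Q: go left to X.
  At X: go left to S.
    S is a leaf — visit S.
  Visit X.
  At X: go right to P.
    At P: go left to D.
      D is a leaf — visit D.
    Visit P.
    At P: go right to N.
      N is a leaf — visit N.
Visit Q.
At Q: go right to M.
  At M: no left child.
  Visit M.
  At M: go right to U.
    At U: go left to T.
      T is a leaf — visit T.
    Visit U.
    At U: go right to G.
      G is a leaf — visit G.
Full in-order sequence: S, X, D, P, N, Q, M, T, U, G.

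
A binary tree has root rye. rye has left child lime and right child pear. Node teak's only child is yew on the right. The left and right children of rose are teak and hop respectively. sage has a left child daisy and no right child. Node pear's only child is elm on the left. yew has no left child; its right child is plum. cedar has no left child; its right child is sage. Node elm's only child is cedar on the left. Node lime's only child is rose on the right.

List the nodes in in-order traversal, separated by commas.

In-order visits the left subtree, then the node, then the right subtree.
At rye: go left to lime.
  At lime: no left child.
  Visit lime.
  At lime: go right to rose.
    At rose: go left to teak.
      At teak: no left child.
      Visit teak.
      At teak: go right to yew.
        At yew: no left child.
        Visit yew.
        At yew: go right to plum.
          plum is a leaf — visit plum.
    Visit rose.
    At rose: go right to hop.
      hop is a leaf — visit hop.
Visit rye.
At rye: go right to pear.
  At pear: go left to elm.
    At elm: go left to cedar.
      At cedar: no left child.
      Visit cedar.
      At cedar: go right to sage.
        At sage: go left to daisy.
          daisy is a leaf — visit daisy.
        Visit sage.
        At sage: no right child.
    Visit elm.
    At elm: no right child.
  Visit pear.
  At pear: no right child.

lime, teak, yew, plum, rose, hop, rye, cedar, daisy, sage, elm, pear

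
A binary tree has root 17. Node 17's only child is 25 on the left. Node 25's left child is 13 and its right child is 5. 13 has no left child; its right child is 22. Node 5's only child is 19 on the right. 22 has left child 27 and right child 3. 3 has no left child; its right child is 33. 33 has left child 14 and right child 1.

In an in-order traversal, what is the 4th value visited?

In-order visits the left subtree, then the node, then the right subtree.
At 17: go left to 25.
  At 25: go left to 13.
    At 13: no left child.
    Visit 13.
    At 13: go right to 22.
      At 22: go left to 27.
        27 is a leaf — visit 27.
      Visit 22.
      At 22: go right to 3.
        At 3: no left child.
        Visit 3.
        At 3: go right to 33.
          At 33: go left to 14.
            14 is a leaf — visit 14.
          Visit 33.
          At 33: go right to 1.
            1 is a leaf — visit 1.
  Visit 25.
  At 25: go right to 5.
    At 5: no left child.
    Visit 5.
    At 5: go right to 19.
      19 is a leaf — visit 19.
Visit 17.
At 17: no right child.
Full in-order sequence: 13, 27, 22, 3, 14, 33, 1, 25, 5, 19, 17.

3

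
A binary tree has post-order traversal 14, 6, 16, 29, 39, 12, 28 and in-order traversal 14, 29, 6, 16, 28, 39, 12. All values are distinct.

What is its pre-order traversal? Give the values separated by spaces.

28 29 14 16 6 12 39

The last element of post-order is the root; it splits in-order into left and right subtrees.
Root 28: left subtree has 4 nodes {14, 29, 6, 16}, right has 2 {39, 12}.
  Root 29: left subtree has 1 node {14}, right has 2 {6, 16}.
    Root 16: left subtree has 1 node {6}, right has 0 { }.
  Root 12: left subtree has 1 node {39}, right has 0 { }.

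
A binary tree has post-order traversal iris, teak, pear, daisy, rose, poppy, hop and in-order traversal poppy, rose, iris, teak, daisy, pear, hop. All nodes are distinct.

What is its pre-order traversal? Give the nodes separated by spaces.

hop poppy rose daisy teak iris pear

The last element of post-order is the root; it splits in-order into left and right subtrees.
Root hop: left subtree has 6 nodes {poppy, rose, iris, teak, daisy, pear}, right has 0 { }.
  Root poppy: left subtree has 0 nodes { }, right has 5 {rose, iris, teak, daisy, pear}.
    Root rose: left subtree has 0 nodes { }, right has 4 {iris, teak, daisy, pear}.
      Root daisy: left subtree has 2 nodes {iris, teak}, right has 1 {pear}.
        Root teak: left subtree has 1 node {iris}, right has 0 { }.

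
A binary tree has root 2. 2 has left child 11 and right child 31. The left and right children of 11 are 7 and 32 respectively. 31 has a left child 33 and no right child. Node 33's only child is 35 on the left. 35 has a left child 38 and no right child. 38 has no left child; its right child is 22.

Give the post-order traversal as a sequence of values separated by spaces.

7 32 11 22 38 35 33 31 2

Post-order visits the left subtree, then the right subtree, then the node.
At 2: go left to 11.
  At 11: go left to 7.
    7 is a leaf — visit 7.
  At 11: go right to 32.
    32 is a leaf — visit 32.
  Visit 11.
At 2: go right to 31.
  At 31: go left to 33.
    At 33: go left to 35.
      At 35: go left to 38.
        At 38: no left child.
        At 38: go right to 22.
          22 is a leaf — visit 22.
        Visit 38.
      At 35: no right child.
      Visit 35.
    At 33: no right child.
    Visit 33.
  At 31: no right child.
  Visit 31.
Visit 2.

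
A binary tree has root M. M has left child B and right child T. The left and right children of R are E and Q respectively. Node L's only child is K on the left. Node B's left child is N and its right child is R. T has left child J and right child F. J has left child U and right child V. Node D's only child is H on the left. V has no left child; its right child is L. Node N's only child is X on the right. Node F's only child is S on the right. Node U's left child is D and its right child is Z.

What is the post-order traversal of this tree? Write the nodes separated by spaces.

X N E Q R B H D Z U K L V J S F T M

Post-order visits the left subtree, then the right subtree, then the node.
At M: go left to B.
  At B: go left to N.
    At N: no left child.
    At N: go right to X.
      X is a leaf — visit X.
    Visit N.
  At B: go right to R.
    At R: go left to E.
      E is a leaf — visit E.
    At R: go right to Q.
      Q is a leaf — visit Q.
    Visit R.
  Visit B.
At M: go right to T.
  At T: go left to J.
    At J: go left to U.
      At U: go left to D.
        At D: go left to H.
          H is a leaf — visit H.
        At D: no right child.
        Visit D.
      At U: go right to Z.
        Z is a leaf — visit Z.
      Visit U.
    At J: go right to V.
      At V: no left child.
      At V: go right to L.
        At L: go left to K.
          K is a leaf — visit K.
        At L: no right child.
        Visit L.
      Visit V.
    Visit J.
  At T: go right to F.
    At F: no left child.
    At F: go right to S.
      S is a leaf — visit S.
    Visit F.
  Visit T.
Visit M.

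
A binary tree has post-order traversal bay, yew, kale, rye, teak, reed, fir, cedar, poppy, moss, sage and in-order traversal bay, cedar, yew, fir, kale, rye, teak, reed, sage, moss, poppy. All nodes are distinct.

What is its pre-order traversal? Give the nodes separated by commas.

The last element of post-order is the root; it splits in-order into left and right subtrees.
Root sage: left subtree has 8 nodes {bay, cedar, yew, fir, kale, rye, teak, reed}, right has 2 {moss, poppy}.
  Root cedar: left subtree has 1 node {bay}, right has 6 {yew, fir, kale, rye, teak, reed}.
    Root fir: left subtree has 1 node {yew}, right has 4 {kale, rye, teak, reed}.
      Root reed: left subtree has 3 nodes {kale, rye, teak}, right has 0 { }.
        Root teak: left subtree has 2 nodes {kale, rye}, right has 0 { }.
          Root rye: left subtree has 1 node {kale}, right has 0 { }.
  Root moss: left subtree has 0 nodes { }, right has 1 {poppy}.

sage, cedar, bay, fir, yew, reed, teak, rye, kale, moss, poppy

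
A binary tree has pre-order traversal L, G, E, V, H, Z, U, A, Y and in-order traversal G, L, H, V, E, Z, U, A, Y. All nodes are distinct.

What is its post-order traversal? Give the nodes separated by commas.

G, H, V, Y, A, U, Z, E, L

The first element of pre-order is the root; it splits in-order into left and right subtrees.
Root L: left subtree has 1 node {G}, right has 7 {H, V, E, Z, U, A, Y}.
  Root E: left subtree has 2 nodes {H, V}, right has 4 {Z, U, A, Y}.
    Root V: left subtree has 1 node {H}, right has 0 { }.
    Root Z: left subtree has 0 nodes { }, right has 3 {U, A, Y}.
      Root U: left subtree has 0 nodes { }, right has 2 {A, Y}.
        Root A: left subtree has 0 nodes { }, right has 1 {Y}.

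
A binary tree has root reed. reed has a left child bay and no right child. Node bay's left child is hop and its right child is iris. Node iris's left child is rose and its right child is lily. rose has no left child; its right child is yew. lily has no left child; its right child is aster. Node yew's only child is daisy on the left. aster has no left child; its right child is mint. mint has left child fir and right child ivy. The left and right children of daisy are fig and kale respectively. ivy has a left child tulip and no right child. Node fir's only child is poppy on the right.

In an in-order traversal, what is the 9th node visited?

lily

In-order visits the left subtree, then the node, then the right subtree.
At reed: go left to bay.
  At bay: go left to hop.
    hop is a leaf — visit hop.
  Visit bay.
  At bay: go right to iris.
    At iris: go left to rose.
      At rose: no left child.
      Visit rose.
      At rose: go right to yew.
        At yew: go left to daisy.
          At daisy: go left to fig.
            fig is a leaf — visit fig.
          Visit daisy.
          At daisy: go right to kale.
            kale is a leaf — visit kale.
        Visit yew.
        At yew: no right child.
    Visit iris.
    At iris: go right to lily.
      At lily: no left child.
      Visit lily.
      At lily: go right to aster.
        At aster: no left child.
        Visit aster.
        At aster: go right to mint.
          At mint: go left to fir.
            At fir: no left child.
            Visit fir.
            At fir: go right to poppy.
              poppy is a leaf — visit poppy.
          Visit mint.
          At mint: go right to ivy.
            At ivy: go left to tulip.
              tulip is a leaf — visit tulip.
            Visit ivy.
            At ivy: no right child.
Visit reed.
At reed: no right child.
Full in-order sequence: hop, bay, rose, fig, daisy, kale, yew, iris, lily, aster, fir, poppy, mint, tulip, ivy, reed.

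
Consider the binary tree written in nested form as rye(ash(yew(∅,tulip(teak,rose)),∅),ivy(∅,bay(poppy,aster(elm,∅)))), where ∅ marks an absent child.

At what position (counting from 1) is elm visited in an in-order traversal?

In-order visits the left subtree, then the node, then the right subtree.
At rye: go left to ash.
  At ash: go left to yew.
    At yew: no left child.
    Visit yew.
    At yew: go right to tulip.
      At tulip: go left to teak.
        teak is a leaf — visit teak.
      Visit tulip.
      At tulip: go right to rose.
        rose is a leaf — visit rose.
  Visit ash.
  At ash: no right child.
Visit rye.
At rye: go right to ivy.
  At ivy: no left child.
  Visit ivy.
  At ivy: go right to bay.
    At bay: go left to poppy.
      poppy is a leaf — visit poppy.
    Visit bay.
    At bay: go right to aster.
      At aster: go left to elm.
        elm is a leaf — visit elm.
      Visit aster.
      At aster: no right child.
Full in-order sequence: yew, teak, tulip, rose, ash, rye, ivy, poppy, bay, elm, aster.

10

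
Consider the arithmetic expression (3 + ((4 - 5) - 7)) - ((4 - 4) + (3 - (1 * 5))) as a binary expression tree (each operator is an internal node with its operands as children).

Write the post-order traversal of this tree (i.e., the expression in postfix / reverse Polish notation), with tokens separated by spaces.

Post-order on an expression tree gives postfix notation: for each operator, emit left operand, right operand, then the operator.

3 4 5 - 7 - + 4 4 - 3 1 5 * - + -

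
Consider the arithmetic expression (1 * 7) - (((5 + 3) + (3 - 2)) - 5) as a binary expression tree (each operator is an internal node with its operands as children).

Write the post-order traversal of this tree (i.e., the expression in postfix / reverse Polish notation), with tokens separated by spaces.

1 7 * 5 3 + 3 2 - + 5 - -

Post-order on an expression tree gives postfix notation: for each operator, emit left operand, right operand, then the operator.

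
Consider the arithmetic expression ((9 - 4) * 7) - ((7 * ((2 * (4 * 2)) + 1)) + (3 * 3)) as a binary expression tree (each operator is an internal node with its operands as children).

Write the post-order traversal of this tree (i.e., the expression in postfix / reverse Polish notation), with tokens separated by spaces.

9 4 - 7 * 7 2 4 2 * * 1 + * 3 3 * + -

Post-order on an expression tree gives postfix notation: for each operator, emit left operand, right operand, then the operator.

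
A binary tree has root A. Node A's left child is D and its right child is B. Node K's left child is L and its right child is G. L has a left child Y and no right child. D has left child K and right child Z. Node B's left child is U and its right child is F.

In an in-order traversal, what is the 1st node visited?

Y

In-order visits the left subtree, then the node, then the right subtree.
At A: go left to D.
  At D: go left to K.
    At K: go left to L.
      At L: go left to Y.
        Y is a leaf — visit Y.
      Visit L.
      At L: no right child.
    Visit K.
    At K: go right to G.
      G is a leaf — visit G.
  Visit D.
  At D: go right to Z.
    Z is a leaf — visit Z.
Visit A.
At A: go right to B.
  At B: go left to U.
    U is a leaf — visit U.
  Visit B.
  At B: go right to F.
    F is a leaf — visit F.
Full in-order sequence: Y, L, K, G, D, Z, A, U, B, F.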